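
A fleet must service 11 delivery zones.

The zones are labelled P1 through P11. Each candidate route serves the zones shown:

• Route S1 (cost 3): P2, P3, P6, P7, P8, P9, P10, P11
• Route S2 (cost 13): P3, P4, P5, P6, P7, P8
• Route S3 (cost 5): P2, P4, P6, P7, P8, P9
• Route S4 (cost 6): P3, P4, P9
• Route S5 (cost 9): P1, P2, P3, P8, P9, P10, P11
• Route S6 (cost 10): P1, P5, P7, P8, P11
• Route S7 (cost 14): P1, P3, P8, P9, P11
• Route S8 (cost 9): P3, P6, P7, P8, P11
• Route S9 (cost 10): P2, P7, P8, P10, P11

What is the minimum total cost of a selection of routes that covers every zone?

S1, S3, S6 together cover every zone (S1 ∪ S3 ∪ S6 = {P1, P2, P3, P4, P5, P6, P7, P8, P9, P10, P11}); total cost 3 + 5 + 10 = 18.
No covering selection has total cost below 18.

18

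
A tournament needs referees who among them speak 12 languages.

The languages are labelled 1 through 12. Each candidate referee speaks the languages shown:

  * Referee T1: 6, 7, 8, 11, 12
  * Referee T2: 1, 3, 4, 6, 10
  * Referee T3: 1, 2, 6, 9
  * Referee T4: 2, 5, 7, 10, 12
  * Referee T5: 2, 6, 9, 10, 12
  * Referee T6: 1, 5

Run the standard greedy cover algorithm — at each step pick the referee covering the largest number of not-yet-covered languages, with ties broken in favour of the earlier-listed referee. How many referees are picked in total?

Greedy: pick T1 (covers 5 new) → pick T2 (covers 4 new) → pick T3 (covers 2 new) → pick T4 (covers 1 new). Total picks: 4.

4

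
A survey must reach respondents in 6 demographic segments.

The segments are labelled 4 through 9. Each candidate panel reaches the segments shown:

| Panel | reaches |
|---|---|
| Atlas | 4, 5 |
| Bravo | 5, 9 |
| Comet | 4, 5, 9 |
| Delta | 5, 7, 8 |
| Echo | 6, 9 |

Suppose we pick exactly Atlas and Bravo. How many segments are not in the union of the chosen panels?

Union of Atlas, Bravo = {4, 5, 9}.
Not covered: 6, 7, 8 — 3 segments.

3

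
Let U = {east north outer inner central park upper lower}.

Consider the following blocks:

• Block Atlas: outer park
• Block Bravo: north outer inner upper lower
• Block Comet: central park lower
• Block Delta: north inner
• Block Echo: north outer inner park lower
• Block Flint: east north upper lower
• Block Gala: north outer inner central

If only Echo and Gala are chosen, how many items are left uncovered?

Union of Echo, Gala = {north, outer, inner, central, park, lower}.
Not covered: east, upper — 2 items.

2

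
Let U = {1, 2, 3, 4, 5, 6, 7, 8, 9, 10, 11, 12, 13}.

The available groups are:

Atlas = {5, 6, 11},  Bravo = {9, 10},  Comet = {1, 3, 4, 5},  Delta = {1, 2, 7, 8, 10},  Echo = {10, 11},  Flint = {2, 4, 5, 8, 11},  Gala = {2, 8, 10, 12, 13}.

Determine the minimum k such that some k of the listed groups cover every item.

Take {Atlas, Bravo, Comet, Delta, Gala}. Their union is {1, 2, 3, 4, 5, 6, 7, 8, 9, 10, 11, 12, 13}, which is all 13 items.
No 4 of the 7 groups cover everything (all 35 combinations miss at least one item), so 5 is optimal.

5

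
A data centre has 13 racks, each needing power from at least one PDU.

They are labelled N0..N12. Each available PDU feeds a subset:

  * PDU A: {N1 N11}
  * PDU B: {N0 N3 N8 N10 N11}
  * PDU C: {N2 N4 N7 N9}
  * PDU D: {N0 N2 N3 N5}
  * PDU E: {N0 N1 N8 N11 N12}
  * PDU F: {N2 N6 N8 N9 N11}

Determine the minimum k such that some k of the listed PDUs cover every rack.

5

Take {B, C, D, E, F}. Their union is {N0, N1, N2, N3, N4, N5, N6, N7, N8, N9, N10, N11, N12}, which is all 13 racks.
No 4 of the 6 PDUs cover everything (all 15 combinations miss at least one rack), so 5 is optimal.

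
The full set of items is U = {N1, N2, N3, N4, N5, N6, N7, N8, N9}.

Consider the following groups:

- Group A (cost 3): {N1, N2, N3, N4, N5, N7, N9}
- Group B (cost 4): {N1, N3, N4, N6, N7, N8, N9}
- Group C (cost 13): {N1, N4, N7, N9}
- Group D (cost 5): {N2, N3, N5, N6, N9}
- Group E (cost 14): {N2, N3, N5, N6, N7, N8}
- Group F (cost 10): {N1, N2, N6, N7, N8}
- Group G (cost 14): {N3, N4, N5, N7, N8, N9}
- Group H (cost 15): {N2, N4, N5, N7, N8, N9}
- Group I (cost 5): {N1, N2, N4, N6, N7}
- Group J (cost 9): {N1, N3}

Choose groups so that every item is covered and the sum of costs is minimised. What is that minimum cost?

7

A, B together cover every item (A ∪ B = {N1, N2, N3, N4, N5, N6, N7, N8, N9}); total cost 3 + 4 = 7.
No covering selection has total cost below 7.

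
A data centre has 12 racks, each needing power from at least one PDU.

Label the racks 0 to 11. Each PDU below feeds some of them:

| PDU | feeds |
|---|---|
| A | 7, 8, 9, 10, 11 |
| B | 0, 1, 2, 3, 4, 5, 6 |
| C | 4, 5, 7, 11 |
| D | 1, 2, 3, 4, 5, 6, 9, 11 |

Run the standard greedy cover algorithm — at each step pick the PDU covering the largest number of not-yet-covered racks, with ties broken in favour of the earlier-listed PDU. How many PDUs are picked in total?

3

Greedy: pick D (covers 8 new) → pick A (covers 3 new) → pick B (covers 1 new). Total picks: 3.
(The true minimum cover uses only 2 PDUs, so greedy is not optimal here.)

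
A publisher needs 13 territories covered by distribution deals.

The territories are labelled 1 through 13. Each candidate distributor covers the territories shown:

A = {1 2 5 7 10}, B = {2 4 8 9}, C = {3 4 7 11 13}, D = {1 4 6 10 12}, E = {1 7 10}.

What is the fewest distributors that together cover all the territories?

Take {A, B, C, D}. Their union is {1, 2, 3, 4, 5, 6, 7, 8, 9, 10, 11, 12, 13}, which is all 13 territories.
Only B contains 8, so B is forced; the remaining 9 territories need at least 3 more distributors (each remaining distributor adds at most 4) — so at least 4 distributors are needed, and 4 is optimal.

4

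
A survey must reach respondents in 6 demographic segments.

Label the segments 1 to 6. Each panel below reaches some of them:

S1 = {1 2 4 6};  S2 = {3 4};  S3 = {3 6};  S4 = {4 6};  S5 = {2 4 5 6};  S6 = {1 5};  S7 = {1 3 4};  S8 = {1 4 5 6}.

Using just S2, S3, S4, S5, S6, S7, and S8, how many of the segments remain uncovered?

Union of S2, S3, S4, S5, S6, S7, S8 = {1, 2, 3, 4, 5, 6} — that's every segment, so 0 are uncovered.

0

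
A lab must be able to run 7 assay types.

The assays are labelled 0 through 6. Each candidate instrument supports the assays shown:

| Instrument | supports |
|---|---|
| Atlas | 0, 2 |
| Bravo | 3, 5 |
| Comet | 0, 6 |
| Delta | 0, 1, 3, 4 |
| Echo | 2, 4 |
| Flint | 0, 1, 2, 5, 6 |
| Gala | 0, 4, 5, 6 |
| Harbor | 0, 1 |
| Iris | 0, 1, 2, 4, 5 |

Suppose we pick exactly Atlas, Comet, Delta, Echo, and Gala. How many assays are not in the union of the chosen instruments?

0

Union of Atlas, Comet, Delta, Echo, Gala = {0, 1, 2, 3, 4, 5, 6} — that's every assay, so 0 are uncovered.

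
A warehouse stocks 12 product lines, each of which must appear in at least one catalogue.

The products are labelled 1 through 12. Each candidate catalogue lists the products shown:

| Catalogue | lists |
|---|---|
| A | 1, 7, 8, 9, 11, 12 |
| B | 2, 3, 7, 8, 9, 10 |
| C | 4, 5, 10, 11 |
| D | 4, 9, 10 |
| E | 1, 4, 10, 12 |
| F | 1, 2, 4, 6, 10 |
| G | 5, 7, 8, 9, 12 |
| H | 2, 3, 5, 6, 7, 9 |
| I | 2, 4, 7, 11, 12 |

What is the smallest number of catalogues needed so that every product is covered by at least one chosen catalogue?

3

A and C and H together: A ∪ C ∪ H = {1, 2, 3, 4, 5, 6, 7, 8, 9, 10, 11, 12} — every product is covered.
No 2 of the 9 catalogues cover everything (all 36 combinations miss at least one product), so 3 is optimal.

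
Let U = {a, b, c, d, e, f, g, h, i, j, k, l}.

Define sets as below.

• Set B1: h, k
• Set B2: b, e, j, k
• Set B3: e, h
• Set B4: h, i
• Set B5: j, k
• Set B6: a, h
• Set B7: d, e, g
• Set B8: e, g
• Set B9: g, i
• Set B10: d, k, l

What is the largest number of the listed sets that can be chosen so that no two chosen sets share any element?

B4, B8, B10 are pairwise disjoint (B4={h,i}; B8={e,g}; B10={d,k,l}).
Every remaining set overlaps one of these, and no 4 of the listed sets are pairwise disjoint, so 3 is the maximum.

3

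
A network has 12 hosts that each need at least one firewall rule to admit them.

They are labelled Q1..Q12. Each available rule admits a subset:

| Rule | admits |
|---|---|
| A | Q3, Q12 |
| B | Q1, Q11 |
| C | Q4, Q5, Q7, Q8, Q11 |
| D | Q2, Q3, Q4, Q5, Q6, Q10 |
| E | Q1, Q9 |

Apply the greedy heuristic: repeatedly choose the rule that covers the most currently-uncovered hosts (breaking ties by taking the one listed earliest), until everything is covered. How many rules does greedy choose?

Greedy: pick D (covers 6 new) → pick C (covers 3 new) → pick E (covers 2 new) → pick A (covers 1 new). Total picks: 4.

4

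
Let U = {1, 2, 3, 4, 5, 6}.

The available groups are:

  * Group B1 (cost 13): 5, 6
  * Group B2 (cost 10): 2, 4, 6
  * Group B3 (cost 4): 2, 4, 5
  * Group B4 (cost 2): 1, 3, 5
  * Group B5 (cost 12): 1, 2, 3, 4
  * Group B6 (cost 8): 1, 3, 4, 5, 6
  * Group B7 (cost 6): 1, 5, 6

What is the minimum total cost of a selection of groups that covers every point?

12

B3, B6 together cover every point (B3 ∪ B6 = {1, 2, 3, 4, 5, 6}); total cost 4 + 8 = 12.
No covering selection has total cost below 12.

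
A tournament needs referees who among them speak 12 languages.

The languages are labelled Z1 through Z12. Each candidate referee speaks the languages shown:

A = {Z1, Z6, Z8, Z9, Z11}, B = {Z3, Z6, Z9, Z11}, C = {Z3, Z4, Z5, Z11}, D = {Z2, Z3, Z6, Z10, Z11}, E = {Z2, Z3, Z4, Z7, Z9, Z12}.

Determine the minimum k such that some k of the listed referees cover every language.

Take {A, C, D, E}. Their union is {Z1, Z2, Z3, Z4, Z5, Z6, Z7, Z8, Z9, Z10, Z11, Z12}, which is all 12 languages.
No 3 of the 5 referees cover everything (all 10 combinations miss at least one language), so 4 is optimal.

4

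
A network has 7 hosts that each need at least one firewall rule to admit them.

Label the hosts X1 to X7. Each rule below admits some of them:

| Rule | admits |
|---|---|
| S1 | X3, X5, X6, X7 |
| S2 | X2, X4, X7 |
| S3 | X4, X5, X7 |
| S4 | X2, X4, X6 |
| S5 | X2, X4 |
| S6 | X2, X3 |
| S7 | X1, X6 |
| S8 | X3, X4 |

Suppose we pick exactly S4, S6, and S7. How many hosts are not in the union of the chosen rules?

2

Union of S4, S6, S7 = {X1, X2, X3, X4, X6}.
Not covered: X5, X7 — 2 hosts.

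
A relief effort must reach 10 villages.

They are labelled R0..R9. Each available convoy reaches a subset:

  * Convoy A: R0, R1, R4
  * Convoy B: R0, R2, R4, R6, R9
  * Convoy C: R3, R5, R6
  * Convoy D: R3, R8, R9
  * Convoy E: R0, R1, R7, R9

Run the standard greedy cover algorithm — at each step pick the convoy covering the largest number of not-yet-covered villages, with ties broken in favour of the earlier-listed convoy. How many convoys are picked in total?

4

Greedy: pick B (covers 5 new) → pick C (covers 2 new) → pick E (covers 2 new) → pick D (covers 1 new). Total picks: 4.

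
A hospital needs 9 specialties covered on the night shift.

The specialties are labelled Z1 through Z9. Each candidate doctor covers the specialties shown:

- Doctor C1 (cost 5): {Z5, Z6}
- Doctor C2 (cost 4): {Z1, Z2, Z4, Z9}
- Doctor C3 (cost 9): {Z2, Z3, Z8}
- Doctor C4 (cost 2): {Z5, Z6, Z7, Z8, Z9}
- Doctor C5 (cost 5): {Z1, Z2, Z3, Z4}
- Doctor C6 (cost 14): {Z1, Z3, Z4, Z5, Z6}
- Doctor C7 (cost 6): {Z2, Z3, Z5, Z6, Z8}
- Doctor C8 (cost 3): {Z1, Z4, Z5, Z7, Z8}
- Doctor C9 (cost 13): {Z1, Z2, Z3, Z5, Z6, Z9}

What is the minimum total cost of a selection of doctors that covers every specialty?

7

C4, C5 together cover every specialty (C4 ∪ C5 = {Z1, Z2, Z3, Z4, Z5, Z6, Z7, Z8, Z9}); total cost 2 + 5 = 7.
No covering selection has total cost below 7.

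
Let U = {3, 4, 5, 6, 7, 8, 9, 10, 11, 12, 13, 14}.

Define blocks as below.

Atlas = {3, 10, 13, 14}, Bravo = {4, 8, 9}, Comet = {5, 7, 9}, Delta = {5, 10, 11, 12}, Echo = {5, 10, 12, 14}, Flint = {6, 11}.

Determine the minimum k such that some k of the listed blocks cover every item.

5

Atlas and Bravo and Comet and Delta and Flint together: Atlas ∪ Bravo ∪ Comet ∪ Delta ∪ Flint = {3, 4, 5, 6, 7, 8, 9, 10, 11, 12, 13, 14} — every item is covered.
No 4 of the 6 blocks cover everything (all 15 combinations miss at least one item), so 5 is optimal.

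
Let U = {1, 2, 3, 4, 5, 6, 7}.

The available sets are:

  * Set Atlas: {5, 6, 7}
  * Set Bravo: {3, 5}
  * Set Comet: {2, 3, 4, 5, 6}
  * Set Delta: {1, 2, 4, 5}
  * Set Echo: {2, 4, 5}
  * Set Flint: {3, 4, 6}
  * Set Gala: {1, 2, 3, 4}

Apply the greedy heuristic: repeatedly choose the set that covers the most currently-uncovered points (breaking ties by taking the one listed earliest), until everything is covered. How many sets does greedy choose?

3

Greedy: pick Comet (covers 5 new) → pick Atlas (covers 1 new) → pick Delta (covers 1 new). Total picks: 3.
(The true minimum cover uses only 2 sets, so greedy is not optimal here.)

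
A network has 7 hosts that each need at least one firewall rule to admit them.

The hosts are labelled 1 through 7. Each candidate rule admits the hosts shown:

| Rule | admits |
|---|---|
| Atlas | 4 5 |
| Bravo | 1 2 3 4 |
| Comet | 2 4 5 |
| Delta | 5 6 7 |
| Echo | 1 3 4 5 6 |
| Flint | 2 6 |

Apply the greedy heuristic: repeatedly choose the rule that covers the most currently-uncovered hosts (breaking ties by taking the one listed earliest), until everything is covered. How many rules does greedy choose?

Greedy: pick Echo (covers 5 new) → pick Bravo (covers 1 new) → pick Delta (covers 1 new). Total picks: 3.
(The true minimum cover uses only 2 rules, so greedy is not optimal here.)

3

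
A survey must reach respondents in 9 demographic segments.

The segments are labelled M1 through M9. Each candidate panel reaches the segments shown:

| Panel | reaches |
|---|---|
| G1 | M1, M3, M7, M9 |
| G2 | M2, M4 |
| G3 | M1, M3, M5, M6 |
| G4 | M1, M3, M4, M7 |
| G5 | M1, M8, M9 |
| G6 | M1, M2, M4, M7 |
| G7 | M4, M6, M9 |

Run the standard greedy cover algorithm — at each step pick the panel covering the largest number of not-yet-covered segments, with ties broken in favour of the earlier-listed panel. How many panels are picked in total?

Greedy: pick G1 (covers 4 new) → pick G2 (covers 2 new) → pick G3 (covers 2 new) → pick G5 (covers 1 new). Total picks: 4.
(The true minimum cover uses only 3 panels, so greedy is not optimal here.)

4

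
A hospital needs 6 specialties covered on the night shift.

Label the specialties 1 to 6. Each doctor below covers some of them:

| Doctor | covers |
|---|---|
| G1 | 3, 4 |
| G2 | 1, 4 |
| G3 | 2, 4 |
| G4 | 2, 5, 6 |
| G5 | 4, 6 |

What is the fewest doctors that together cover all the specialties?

3

Take {G1, G2, G4}. Their union is {1, 2, 3, 4, 5, 6}, which is all 6 specialties.
Only G2 contains 1, so G2 is forced; the remaining 4 specialties need at least 2 more doctors (each remaining doctor adds at most 3) — so at least 3 doctors are needed, and 3 is optimal.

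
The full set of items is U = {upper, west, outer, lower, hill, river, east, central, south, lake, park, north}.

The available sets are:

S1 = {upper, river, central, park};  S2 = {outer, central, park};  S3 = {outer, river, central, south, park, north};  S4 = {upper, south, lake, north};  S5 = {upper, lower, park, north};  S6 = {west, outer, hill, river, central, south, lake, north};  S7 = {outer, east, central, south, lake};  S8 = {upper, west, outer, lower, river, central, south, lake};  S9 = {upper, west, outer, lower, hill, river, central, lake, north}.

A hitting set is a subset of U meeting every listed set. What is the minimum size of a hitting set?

2

H = {lake, park} meets every set (each contains at least one member of H), and |H| = 2.
The sets S5, S7 are pairwise disjoint, so any hitting set needs a separate item for each — at least 2. Hence 2 is optimal.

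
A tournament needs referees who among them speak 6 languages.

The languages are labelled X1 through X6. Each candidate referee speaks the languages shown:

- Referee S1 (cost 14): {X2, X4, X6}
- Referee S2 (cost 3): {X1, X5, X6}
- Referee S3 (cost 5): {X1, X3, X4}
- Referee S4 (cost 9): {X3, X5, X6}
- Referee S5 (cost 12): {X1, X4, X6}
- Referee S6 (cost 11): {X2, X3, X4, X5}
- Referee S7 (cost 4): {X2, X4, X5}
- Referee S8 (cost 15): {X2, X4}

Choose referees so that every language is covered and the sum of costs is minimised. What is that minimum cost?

S2, S3, S7 together cover every language (S2 ∪ S3 ∪ S7 = {X1, X2, X3, X4, X5, X6}); total cost 3 + 5 + 4 = 12.
No covering selection has total cost below 12.

12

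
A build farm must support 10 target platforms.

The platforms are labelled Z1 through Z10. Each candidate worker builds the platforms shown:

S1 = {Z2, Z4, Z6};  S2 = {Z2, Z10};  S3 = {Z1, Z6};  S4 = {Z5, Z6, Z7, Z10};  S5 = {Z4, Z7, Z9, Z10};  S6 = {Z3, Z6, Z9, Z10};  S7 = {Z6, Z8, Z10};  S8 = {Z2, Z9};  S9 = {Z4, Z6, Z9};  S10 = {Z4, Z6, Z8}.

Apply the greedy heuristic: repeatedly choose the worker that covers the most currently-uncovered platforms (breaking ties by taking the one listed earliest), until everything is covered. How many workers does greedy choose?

5

Greedy: pick S4 (covers 4 new) → pick S1 (covers 2 new) → pick S6 (covers 2 new) → pick S3 (covers 1 new) → pick S7 (covers 1 new). Total picks: 5.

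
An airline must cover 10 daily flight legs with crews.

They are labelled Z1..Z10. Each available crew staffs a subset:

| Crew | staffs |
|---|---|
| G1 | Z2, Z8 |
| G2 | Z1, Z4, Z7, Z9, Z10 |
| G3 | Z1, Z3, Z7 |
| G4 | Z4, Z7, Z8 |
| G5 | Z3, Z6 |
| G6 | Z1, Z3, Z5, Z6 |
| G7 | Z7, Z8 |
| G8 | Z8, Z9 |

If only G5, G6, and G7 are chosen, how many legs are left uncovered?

Union of G5, G6, G7 = {Z1, Z3, Z5, Z6, Z7, Z8}.
Not covered: Z2, Z4, Z9, Z10 — 4 legs.

4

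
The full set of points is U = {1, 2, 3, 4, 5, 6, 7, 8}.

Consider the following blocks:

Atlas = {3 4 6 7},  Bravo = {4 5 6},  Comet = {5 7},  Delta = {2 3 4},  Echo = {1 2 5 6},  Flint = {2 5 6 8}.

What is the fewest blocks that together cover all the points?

3

Atlas, Echo, and Flint cover everything between them: the union {1, 2, 3, 4, 5, 6, 7, 8} is all of U.
Only Echo contains 1, so Echo is forced; the remaining 4 points need at least 2 more blocks (each remaining block adds at most 3) — so at least 3 blocks are needed, and 3 is optimal.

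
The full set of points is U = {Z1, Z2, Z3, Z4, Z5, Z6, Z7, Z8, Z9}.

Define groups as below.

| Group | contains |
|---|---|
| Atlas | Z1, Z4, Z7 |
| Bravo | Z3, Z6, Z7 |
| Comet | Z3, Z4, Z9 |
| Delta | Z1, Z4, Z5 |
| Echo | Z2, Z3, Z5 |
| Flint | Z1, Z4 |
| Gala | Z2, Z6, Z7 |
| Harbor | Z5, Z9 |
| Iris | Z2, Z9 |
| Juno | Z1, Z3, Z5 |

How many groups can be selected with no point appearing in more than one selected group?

Flint, Gala, Harbor are pairwise disjoint (Flint={Z1,Z4}; Gala={Z2,Z6,Z7}; Harbor={Z5,Z9}).
Every remaining group overlaps one of these, and no 4 of the listed groups are pairwise disjoint, so 3 is the maximum.

3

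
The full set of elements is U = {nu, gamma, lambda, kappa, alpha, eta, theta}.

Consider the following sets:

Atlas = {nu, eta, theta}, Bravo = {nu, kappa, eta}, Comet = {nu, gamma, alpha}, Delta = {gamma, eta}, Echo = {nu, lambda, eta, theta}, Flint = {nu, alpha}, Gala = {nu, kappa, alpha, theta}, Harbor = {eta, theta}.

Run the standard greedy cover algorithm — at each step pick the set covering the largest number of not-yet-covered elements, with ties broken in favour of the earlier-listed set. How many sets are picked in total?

Greedy: pick Echo (covers 4 new) → pick Comet (covers 2 new) → pick Bravo (covers 1 new). Total picks: 3.

3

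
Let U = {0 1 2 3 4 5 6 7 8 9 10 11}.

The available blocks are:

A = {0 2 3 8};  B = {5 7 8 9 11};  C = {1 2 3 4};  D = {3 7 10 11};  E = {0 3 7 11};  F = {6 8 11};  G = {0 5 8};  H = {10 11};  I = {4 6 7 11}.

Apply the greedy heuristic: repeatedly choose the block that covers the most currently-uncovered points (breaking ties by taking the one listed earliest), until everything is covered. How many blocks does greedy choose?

Greedy: pick B (covers 5 new) → pick C (covers 4 new) → pick A (covers 1 new) → pick D (covers 1 new) → pick F (covers 1 new). Total picks: 5.

5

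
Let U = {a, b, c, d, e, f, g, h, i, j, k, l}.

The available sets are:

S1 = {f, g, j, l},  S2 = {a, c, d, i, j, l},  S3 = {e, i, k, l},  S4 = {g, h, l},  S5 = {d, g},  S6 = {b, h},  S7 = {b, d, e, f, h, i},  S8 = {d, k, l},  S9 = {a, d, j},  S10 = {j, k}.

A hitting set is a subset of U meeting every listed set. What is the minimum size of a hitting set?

4

The 4 elements {b, d, g, k} hit every set.
No choice of 3 elements meets every set, so 4 is the minimum.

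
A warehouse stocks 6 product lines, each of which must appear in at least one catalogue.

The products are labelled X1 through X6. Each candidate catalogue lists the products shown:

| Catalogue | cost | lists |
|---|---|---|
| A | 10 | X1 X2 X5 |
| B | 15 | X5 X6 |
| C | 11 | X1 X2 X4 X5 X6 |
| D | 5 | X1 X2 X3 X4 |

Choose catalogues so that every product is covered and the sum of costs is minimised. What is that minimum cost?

C, D together cover every product (C ∪ D = {X1, X2, X3, X4, X5, X6}); total cost 11 + 5 = 16.
No covering selection has total cost below 16.

16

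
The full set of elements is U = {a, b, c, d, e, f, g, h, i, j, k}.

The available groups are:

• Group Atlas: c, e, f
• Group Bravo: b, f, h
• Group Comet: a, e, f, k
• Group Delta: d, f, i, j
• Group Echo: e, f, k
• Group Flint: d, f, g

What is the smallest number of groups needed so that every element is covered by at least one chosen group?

Atlas and Bravo and Comet and Delta and Flint together: Atlas ∪ Bravo ∪ Comet ∪ Delta ∪ Flint = {a, b, c, d, e, f, g, h, i, j, k} — every element is covered.
No 4 of the 6 groups cover everything (all 15 combinations miss at least one element), so 5 is optimal.

5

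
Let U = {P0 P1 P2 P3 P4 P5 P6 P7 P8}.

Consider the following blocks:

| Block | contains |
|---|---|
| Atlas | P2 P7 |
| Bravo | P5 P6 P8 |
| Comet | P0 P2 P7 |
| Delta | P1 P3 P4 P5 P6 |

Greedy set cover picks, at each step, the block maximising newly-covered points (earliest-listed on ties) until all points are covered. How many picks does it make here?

Greedy: pick Delta (covers 5 new) → pick Comet (covers 3 new) → pick Bravo (covers 1 new). Total picks: 3.

3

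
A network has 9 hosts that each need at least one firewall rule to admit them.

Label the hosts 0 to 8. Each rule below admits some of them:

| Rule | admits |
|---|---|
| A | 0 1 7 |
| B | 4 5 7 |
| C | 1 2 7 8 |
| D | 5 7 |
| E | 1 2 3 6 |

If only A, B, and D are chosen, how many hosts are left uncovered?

4

Union of A, B, D = {0, 1, 4, 5, 7}.
Not covered: 2, 3, 6, 8 — 4 hosts.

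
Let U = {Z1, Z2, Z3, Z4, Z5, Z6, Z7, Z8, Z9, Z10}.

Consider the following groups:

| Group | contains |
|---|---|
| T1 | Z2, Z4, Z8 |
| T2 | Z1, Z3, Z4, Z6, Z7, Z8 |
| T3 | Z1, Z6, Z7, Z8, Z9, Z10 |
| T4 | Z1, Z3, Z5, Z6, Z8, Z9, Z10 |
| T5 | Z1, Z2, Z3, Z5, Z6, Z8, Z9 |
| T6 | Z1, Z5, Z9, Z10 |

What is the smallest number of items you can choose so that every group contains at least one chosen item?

2

Take H = {Z1, Z2}. Each listed group contains at least one of these, so H is a hitting set of size 2.
The groups T1, T6 are pairwise disjoint, so any hitting set needs a separate item for each — at least 2. Hence 2 is optimal.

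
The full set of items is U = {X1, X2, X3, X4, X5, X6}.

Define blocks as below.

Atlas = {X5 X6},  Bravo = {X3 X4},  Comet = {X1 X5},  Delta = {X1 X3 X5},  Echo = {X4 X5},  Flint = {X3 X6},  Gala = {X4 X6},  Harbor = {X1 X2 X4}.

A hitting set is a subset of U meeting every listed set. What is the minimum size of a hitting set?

3

Take H = {X1, X4, X6}. Each listed block contains at least one of these, so H is a hitting set of size 3.
No choice of 2 items meets every block, so 3 is the minimum.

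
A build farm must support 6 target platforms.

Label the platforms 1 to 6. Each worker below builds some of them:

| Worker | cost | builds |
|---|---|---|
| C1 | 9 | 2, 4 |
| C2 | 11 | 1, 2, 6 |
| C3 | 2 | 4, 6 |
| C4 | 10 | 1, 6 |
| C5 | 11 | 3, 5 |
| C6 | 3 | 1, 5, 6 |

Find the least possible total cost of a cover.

C1, C5, C6 together cover every platform (C1 ∪ C5 ∪ C6 = {1, 2, 3, 4, 5, 6}); total cost 9 + 11 + 3 = 23.
The greedy pick C3, C6, C1, C5 costs 25; no covering selection beats 23.

23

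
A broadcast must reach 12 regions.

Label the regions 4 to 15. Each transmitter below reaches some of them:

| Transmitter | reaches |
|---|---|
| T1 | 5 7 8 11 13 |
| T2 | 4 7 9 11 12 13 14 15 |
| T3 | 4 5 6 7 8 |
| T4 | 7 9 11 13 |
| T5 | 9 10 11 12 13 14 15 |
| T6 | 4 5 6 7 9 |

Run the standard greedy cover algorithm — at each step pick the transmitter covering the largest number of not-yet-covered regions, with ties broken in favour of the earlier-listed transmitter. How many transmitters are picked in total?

Greedy: pick T2 (covers 8 new) → pick T3 (covers 3 new) → pick T5 (covers 1 new). Total picks: 3.
(The true minimum cover uses only 2 transmitters, so greedy is not optimal here.)

3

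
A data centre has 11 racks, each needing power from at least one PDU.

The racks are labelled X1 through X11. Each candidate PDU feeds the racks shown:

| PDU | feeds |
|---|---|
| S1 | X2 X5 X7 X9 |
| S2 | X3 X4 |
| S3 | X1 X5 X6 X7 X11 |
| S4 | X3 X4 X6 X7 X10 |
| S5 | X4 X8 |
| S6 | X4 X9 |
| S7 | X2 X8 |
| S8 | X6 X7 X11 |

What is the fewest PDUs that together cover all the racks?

S3 and S4 and S6 and S7 together: S3 ∪ S4 ∪ S6 ∪ S7 = {X1, X2, X3, X4, X5, X6, X7, X8, X9, X10, X11} — every rack is covered.
No 3 of the 8 PDUs cover everything (all 56 combinations miss at least one rack), so 4 is optimal.

4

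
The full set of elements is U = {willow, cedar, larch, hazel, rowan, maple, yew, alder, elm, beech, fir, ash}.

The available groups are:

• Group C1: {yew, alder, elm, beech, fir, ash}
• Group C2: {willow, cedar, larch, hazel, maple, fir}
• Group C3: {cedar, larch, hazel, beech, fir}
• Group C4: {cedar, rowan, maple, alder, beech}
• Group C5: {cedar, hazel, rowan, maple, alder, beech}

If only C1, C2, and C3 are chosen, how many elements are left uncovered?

1

Union of C1, C2, C3 = {willow, cedar, larch, hazel, maple, yew, alder, elm, beech, fir, ash}.
Not covered: rowan — 1 element.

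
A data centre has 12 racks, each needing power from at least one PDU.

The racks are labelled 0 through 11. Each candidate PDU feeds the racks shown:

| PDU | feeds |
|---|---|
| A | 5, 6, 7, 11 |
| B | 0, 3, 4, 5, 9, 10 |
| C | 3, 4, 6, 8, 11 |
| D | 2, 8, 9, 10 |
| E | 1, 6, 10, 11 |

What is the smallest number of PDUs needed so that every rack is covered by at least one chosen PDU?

Take {A, B, D, E}. Their union is {0, 1, 2, 3, 4, 5, 6, 7, 8, 9, 10, 11}, which is all 12 racks.
No 3 of the 5 PDUs cover everything (all 10 combinations miss at least one rack), so 4 is optimal.

4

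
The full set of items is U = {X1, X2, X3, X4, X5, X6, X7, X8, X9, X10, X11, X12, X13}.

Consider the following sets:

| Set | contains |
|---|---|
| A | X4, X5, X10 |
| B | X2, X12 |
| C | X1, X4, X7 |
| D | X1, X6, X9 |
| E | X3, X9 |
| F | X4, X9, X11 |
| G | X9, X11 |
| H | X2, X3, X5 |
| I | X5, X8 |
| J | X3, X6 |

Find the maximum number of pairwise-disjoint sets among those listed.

B, C, G, I, J are pairwise disjoint (B={X2,X12}; C={X1,X4,X7}; G={X9,X11}; I={X5,X8}; J={X3,X6}).
Every remaining set overlaps one of these, and no 6 of the listed sets are pairwise disjoint, so 5 is the maximum.

5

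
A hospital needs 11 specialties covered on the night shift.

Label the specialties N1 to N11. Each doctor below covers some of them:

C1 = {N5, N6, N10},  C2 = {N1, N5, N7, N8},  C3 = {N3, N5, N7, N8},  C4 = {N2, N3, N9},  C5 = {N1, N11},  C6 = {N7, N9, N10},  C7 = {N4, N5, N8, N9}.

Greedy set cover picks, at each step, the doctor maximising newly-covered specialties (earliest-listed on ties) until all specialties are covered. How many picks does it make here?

5

Greedy: pick C2 (covers 4 new) → pick C4 (covers 3 new) → pick C1 (covers 2 new) → pick C5 (covers 1 new) → pick C7 (covers 1 new). Total picks: 5.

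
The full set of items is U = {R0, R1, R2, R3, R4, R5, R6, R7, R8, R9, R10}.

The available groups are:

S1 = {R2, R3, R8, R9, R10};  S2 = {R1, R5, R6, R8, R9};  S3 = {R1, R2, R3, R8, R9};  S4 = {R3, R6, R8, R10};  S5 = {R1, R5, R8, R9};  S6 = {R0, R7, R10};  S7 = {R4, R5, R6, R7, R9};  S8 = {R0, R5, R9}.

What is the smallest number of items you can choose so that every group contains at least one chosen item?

2

The 2 items {R9, R10} hit every group.
The groups S3, S6 are pairwise disjoint, so any hitting set needs a separate item for each — at least 2. Hence 2 is optimal.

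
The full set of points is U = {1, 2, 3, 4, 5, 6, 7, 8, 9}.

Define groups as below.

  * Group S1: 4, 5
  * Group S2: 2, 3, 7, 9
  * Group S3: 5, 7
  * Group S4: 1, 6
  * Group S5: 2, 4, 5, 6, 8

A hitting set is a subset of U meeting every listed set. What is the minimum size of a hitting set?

3

The 3 points {1, 3, 5} hit every group.
The groups S1, S2, S4 are pairwise disjoint, so any hitting set needs a separate point for each — at least 3. Hence 3 is optimal.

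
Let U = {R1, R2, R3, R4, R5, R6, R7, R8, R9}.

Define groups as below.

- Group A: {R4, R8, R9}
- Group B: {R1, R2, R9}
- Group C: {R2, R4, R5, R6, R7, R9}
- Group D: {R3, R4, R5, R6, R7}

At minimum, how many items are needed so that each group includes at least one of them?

The 2 items {R2, R4} hit every group.
The groups B, D are pairwise disjoint, so any hitting set needs a separate item for each — at least 2. Hence 2 is optimal.

2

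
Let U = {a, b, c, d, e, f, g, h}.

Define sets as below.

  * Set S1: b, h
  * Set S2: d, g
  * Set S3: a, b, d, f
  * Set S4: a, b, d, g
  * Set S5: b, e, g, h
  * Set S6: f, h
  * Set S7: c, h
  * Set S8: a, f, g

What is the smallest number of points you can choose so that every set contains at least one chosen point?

3

Take T = {d, g, h}. Each listed set contains at least one of these, so T is a hitting set of size 3.
No choice of 2 points meets every set, so 3 is the minimum.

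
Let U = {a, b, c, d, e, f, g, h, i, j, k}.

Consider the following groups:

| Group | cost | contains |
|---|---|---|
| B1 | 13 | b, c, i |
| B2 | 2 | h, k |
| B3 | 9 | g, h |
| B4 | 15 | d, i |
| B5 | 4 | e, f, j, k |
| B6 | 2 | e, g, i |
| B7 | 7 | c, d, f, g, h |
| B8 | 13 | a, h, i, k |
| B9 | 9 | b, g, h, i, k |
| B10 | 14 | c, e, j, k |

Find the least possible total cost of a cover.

B5, B7, B8, B9 together cover every element (B5 ∪ B7 ∪ B8 ∪ B9 = {a, b, c, d, e, f, g, h, i, j, k}); total cost 4 + 7 + 13 + 9 = 33.
The greedy pick B6, B2, B5, B7, B9, B8 costs 37; no covering selection beats 33.

33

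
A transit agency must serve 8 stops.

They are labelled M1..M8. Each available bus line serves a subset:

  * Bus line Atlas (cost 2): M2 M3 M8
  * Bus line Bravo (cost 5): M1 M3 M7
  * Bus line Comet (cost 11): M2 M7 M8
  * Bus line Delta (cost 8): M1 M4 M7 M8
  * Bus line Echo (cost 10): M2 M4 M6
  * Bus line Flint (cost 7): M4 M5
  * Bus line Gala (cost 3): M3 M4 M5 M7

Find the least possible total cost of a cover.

Atlas, Bravo, Echo, Gala together cover every stop (Atlas ∪ Bravo ∪ Echo ∪ Gala = {M1, M2, M3, M4, M5, M6, M7, M8}); total cost 2 + 5 + 10 + 3 = 20.
No covering selection has total cost below 20.

20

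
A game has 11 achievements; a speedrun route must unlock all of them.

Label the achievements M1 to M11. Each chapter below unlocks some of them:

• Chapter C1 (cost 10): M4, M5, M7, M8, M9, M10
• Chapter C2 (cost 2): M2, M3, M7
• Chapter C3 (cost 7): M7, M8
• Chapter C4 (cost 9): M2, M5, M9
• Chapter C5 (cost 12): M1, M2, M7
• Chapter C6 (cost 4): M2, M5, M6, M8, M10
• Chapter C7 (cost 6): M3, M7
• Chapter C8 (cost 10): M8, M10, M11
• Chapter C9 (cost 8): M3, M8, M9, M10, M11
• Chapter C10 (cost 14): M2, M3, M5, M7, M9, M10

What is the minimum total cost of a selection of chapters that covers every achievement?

C1, C5, C6, C9 together cover every achievement (C1 ∪ C5 ∪ C6 ∪ C9 = {M1, M2, M3, M4, M5, M6, M7, M8, M9, M10, M11}); total cost 10 + 12 + 4 + 8 = 34.
The greedy pick C2, C6, C9, C1, C5 costs 36; no covering selection beats 34.

34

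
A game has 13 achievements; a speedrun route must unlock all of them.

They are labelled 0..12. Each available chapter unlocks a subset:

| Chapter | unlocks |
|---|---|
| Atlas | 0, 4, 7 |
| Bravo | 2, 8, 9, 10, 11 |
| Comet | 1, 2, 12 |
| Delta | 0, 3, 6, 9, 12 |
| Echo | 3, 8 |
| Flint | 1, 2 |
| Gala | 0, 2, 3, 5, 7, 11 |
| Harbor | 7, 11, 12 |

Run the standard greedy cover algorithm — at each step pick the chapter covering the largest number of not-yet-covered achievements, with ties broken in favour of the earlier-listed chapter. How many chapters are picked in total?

5

Greedy: pick Gala (covers 6 new) → pick Bravo (covers 3 new) → pick Comet (covers 2 new) → pick Atlas (covers 1 new) → pick Delta (covers 1 new). Total picks: 5.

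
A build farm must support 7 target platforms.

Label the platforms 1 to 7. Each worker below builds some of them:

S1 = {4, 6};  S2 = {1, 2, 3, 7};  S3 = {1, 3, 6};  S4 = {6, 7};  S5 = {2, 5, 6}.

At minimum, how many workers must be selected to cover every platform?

S1 and S2 and S5 together: S1 ∪ S2 ∪ S5 = {1, 2, 3, 4, 5, 6, 7} — every platform is covered.
Only S1 contains 4, so S1 is forced; the remaining 5 platforms need at least 2 more workers (each remaining worker adds at most 4) — so at least 3 workers are needed, and 3 is optimal.

3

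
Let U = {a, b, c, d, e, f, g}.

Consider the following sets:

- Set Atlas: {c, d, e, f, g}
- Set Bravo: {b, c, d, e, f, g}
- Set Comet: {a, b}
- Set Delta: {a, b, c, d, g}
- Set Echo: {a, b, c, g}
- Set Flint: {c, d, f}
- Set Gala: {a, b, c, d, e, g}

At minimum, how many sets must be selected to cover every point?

2

Atlas and Echo together: Atlas ∪ Echo = {a, b, c, d, e, f, g} — every point is covered.
No single set has all 7 points (the largest, Bravo, has 6), so 2 is optimal.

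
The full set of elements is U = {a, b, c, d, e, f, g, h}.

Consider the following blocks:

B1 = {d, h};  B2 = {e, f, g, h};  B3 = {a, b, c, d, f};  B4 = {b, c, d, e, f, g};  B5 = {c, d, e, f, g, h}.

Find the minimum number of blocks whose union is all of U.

B2 and B3 together: B2 ∪ B3 = {a, b, c, d, e, f, g, h} — every element is covered.
No single block has all 8 elements (the largest, B4, has 6), so 2 is optimal.

2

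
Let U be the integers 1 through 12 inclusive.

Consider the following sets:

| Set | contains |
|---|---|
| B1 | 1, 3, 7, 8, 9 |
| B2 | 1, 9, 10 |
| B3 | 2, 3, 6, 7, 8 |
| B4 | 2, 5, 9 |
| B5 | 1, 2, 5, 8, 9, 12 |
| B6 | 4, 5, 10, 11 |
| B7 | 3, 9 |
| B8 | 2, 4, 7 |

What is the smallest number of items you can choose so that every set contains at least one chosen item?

3

Take H = {2, 9, 11}. Each listed set contains at least one of these, so H is a hitting set of size 3.
No choice of 2 items meets every set, so 3 is the minimum.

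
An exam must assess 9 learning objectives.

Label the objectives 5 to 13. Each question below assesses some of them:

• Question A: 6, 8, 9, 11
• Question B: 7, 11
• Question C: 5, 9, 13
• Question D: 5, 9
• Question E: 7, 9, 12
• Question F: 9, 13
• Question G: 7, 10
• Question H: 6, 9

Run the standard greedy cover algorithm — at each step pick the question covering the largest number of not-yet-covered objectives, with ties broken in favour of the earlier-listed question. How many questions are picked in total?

4

Greedy: pick A (covers 4 new) → pick C (covers 2 new) → pick E (covers 2 new) → pick G (covers 1 new). Total picks: 4.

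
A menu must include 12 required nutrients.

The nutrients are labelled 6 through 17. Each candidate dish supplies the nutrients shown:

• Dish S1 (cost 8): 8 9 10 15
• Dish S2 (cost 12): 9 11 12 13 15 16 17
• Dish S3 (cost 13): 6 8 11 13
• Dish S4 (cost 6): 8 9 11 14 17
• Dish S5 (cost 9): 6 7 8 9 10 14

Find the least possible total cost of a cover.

S2, S5 together cover every nutrient (S2 ∪ S5 = {6, 7, 8, 9, 10, 11, 12, 13, 14, 15, 16, 17}); total cost 12 + 9 = 21.
The greedy pick S4, S2, S5 costs 27; no covering selection beats 21.

21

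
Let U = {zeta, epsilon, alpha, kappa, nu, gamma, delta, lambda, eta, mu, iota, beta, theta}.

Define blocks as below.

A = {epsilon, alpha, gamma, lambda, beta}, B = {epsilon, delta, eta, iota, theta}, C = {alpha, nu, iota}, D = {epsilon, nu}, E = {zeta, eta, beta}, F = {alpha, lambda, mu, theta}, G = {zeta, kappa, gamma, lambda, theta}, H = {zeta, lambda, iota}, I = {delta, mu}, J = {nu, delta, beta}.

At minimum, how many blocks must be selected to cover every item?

4

Take {B, F, G, J}. Their union is {zeta, epsilon, alpha, kappa, nu, gamma, delta, lambda, eta, mu, iota, beta, theta}, which is all 13 items.
No 3 of the 10 blocks cover everything (all 120 combinations miss at least one item), so 4 is optimal.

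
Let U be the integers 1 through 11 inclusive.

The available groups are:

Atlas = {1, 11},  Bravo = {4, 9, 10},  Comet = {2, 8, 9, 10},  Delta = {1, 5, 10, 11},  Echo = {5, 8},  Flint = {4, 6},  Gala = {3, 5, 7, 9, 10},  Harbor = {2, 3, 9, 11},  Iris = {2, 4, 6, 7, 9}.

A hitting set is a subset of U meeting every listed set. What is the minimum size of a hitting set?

4

Take H = {6, 8, 9, 11}. Each listed group contains at least one of these, so H is a hitting set of size 4.
No choice of 3 points meets every group, so 4 is the minimum.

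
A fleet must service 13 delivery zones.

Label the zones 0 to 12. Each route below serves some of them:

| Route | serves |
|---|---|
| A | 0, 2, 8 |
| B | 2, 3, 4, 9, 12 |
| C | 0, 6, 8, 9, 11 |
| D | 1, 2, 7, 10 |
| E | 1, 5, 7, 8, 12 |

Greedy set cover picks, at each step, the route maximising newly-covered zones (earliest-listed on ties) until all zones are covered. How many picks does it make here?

Greedy: pick B (covers 5 new) → pick C (covers 4 new) → pick D (covers 3 new) → pick E (covers 1 new). Total picks: 4.

4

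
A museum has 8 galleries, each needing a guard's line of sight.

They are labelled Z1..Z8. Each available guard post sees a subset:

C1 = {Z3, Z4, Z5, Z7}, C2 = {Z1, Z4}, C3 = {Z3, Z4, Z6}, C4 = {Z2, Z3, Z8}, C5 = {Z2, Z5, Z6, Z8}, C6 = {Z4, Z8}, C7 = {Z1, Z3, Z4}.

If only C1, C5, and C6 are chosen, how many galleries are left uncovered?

1

Union of C1, C5, C6 = {Z2, Z3, Z4, Z5, Z6, Z7, Z8}.
Not covered: Z1 — 1 gallery.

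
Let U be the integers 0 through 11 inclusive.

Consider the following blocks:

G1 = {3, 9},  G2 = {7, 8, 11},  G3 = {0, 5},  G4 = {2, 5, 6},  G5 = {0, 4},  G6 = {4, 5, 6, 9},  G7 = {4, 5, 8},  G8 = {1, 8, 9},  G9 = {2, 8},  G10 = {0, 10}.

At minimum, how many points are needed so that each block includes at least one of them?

4

H = {0, 6, 8, 9} meets every block (each contains at least one member of H), and |H| = 4.
The blocks G1, G2, G4, G10 are pairwise disjoint, so any hitting set needs a separate point for each — at least 4. Hence 4 is optimal.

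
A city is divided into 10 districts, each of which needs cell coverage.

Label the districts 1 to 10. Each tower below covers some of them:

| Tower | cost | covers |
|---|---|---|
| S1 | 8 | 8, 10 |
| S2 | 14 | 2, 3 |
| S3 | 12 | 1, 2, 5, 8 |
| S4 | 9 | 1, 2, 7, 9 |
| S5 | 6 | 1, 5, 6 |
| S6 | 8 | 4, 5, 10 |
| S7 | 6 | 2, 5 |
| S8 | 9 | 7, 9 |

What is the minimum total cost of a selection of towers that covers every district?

45

S1, S2, S5, S6, S8 together cover every district (S1 ∪ S2 ∪ S5 ∪ S6 ∪ S8 = {1, 2, 3, 4, 5, 6, 7, 8, 9, 10}); total cost 8 + 14 + 6 + 8 + 9 = 45.
No covering selection has total cost below 45.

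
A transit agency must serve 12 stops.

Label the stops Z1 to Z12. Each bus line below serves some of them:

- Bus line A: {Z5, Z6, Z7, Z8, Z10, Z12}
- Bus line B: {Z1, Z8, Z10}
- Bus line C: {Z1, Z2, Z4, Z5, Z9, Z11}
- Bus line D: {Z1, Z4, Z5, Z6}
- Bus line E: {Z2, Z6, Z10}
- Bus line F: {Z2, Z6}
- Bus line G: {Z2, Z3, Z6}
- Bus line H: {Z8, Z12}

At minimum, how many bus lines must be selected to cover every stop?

A and C and G together: A ∪ C ∪ G = {Z1, Z2, Z3, Z4, Z5, Z6, Z7, Z8, Z9, Z10, Z11, Z12} — every stop is covered.
Only G contains Z3, so G is forced; the remaining 9 stops need at least 2 more bus lines (each remaining bus line adds at most 5) — so at least 3 bus lines are needed, and 3 is optimal.

3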